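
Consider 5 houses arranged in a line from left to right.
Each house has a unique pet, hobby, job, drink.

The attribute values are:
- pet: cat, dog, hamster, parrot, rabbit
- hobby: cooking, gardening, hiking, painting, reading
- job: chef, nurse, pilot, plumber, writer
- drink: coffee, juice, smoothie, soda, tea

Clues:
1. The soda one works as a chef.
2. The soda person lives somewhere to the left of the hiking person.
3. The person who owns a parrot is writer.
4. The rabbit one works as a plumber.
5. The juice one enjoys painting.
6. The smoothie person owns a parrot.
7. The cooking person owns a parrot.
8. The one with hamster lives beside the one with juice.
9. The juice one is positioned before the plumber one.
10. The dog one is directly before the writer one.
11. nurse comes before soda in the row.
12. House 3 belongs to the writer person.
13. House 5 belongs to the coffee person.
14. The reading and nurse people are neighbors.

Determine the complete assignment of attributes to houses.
Solution:

House | Pet | Hobby | Job | Drink
---------------------------------
  1   | hamster | reading | pilot | tea
  2   | dog | painting | nurse | juice
  3   | parrot | cooking | writer | smoothie
  4   | cat | gardening | chef | soda
  5   | rabbit | hiking | plumber | coffee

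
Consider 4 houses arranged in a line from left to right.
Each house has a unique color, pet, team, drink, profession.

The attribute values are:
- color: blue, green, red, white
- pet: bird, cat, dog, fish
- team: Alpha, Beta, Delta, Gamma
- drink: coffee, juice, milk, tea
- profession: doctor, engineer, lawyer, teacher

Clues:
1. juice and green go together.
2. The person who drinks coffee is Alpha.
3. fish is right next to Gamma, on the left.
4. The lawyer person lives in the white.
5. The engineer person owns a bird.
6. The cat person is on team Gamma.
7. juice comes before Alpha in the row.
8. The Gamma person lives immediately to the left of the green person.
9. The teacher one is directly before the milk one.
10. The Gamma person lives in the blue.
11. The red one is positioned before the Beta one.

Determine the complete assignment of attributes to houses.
Solution:

House | Color | Pet | Team | Drink | Profession
-----------------------------------------------
  1   | red | fish | Delta | tea | teacher
  2   | blue | cat | Gamma | milk | doctor
  3   | green | bird | Beta | juice | engineer
  4   | white | dog | Alpha | coffee | lawyer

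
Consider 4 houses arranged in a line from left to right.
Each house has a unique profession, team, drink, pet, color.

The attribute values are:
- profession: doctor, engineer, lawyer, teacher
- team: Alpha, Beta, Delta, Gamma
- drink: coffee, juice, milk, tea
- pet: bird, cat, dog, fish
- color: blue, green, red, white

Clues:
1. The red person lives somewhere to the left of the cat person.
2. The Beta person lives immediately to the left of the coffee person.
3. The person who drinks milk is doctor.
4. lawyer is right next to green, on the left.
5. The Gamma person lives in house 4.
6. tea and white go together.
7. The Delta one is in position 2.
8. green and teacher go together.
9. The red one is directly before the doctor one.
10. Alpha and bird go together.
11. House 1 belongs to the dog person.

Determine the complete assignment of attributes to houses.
Solution:

House | Profession | Team | Drink | Pet | Color
-----------------------------------------------
  1   | lawyer | Beta | tea | dog | white
  2   | teacher | Delta | coffee | fish | green
  3   | engineer | Alpha | juice | bird | red
  4   | doctor | Gamma | milk | cat | blue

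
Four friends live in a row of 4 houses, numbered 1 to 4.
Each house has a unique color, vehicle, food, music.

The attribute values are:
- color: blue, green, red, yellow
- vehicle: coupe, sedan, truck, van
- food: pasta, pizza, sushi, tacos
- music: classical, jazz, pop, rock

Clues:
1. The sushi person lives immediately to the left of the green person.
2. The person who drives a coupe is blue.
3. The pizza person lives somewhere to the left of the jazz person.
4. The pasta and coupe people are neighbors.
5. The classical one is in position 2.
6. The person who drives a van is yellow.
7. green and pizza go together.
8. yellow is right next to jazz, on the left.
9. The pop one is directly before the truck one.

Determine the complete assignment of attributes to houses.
Solution:

House | Color | Vehicle | Food | Music
--------------------------------------
  1   | red | sedan | sushi | pop
  2   | green | truck | pizza | classical
  3   | yellow | van | pasta | rock
  4   | blue | coupe | tacos | jazz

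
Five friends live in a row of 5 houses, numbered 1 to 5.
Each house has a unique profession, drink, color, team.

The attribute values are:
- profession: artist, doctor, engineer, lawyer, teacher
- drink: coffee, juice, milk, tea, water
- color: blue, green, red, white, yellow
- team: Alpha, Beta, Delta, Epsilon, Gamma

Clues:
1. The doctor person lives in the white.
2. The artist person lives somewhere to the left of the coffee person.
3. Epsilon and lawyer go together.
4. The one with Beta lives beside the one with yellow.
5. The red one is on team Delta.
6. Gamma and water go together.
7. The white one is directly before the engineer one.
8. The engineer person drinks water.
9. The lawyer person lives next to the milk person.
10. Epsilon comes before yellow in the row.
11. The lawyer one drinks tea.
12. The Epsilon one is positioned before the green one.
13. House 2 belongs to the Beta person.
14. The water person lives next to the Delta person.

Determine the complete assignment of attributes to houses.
Solution:

House | Profession | Drink | Color | Team
-----------------------------------------
  1   | lawyer | tea | blue | Epsilon
  2   | doctor | milk | white | Beta
  3   | engineer | water | yellow | Gamma
  4   | artist | juice | red | Delta
  5   | teacher | coffee | green | Alpha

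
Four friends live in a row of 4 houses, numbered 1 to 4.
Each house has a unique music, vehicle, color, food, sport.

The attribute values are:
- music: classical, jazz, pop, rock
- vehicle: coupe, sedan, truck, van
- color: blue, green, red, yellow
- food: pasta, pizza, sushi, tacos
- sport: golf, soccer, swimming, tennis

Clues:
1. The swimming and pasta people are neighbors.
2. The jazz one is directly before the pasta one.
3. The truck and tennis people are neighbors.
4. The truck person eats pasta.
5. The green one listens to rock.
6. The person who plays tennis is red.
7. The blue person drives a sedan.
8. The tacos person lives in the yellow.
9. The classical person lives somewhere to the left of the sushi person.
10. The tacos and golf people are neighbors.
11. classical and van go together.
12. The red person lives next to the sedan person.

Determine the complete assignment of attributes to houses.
Solution:

House | Music | Vehicle | Color | Food | Sport
----------------------------------------------
  1   | jazz | coupe | yellow | tacos | swimming
  2   | rock | truck | green | pasta | golf
  3   | classical | van | red | pizza | tennis
  4   | pop | sedan | blue | sushi | soccer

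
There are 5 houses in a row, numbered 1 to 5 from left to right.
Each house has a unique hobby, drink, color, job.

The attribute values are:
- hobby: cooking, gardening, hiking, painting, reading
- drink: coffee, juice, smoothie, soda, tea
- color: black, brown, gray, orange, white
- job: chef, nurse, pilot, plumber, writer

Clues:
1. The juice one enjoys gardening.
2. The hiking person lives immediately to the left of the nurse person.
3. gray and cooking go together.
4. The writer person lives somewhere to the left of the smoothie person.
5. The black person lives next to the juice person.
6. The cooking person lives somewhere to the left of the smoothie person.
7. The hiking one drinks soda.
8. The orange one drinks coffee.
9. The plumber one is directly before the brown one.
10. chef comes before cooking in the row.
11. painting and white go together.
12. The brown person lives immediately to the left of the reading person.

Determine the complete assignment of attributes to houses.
Solution:

House | Hobby | Drink | Color | Job
-----------------------------------
  1   | hiking | soda | black | plumber
  2   | gardening | juice | brown | nurse
  3   | reading | coffee | orange | chef
  4   | cooking | tea | gray | writer
  5   | painting | smoothie | white | pilot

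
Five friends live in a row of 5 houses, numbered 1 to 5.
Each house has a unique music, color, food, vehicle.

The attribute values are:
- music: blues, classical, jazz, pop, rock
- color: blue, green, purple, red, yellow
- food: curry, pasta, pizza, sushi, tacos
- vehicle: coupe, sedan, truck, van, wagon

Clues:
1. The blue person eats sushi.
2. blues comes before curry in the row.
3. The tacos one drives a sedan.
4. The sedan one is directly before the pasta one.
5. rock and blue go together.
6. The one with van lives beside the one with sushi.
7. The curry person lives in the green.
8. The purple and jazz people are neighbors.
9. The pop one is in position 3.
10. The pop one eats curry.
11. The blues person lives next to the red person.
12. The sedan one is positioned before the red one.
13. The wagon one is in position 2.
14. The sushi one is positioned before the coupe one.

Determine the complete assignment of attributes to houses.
Solution:

House | Music | Color | Food | Vehicle
--------------------------------------
  1   | blues | purple | tacos | sedan
  2   | jazz | red | pasta | wagon
  3   | pop | green | curry | van
  4   | rock | blue | sushi | truck
  5   | classical | yellow | pizza | coupe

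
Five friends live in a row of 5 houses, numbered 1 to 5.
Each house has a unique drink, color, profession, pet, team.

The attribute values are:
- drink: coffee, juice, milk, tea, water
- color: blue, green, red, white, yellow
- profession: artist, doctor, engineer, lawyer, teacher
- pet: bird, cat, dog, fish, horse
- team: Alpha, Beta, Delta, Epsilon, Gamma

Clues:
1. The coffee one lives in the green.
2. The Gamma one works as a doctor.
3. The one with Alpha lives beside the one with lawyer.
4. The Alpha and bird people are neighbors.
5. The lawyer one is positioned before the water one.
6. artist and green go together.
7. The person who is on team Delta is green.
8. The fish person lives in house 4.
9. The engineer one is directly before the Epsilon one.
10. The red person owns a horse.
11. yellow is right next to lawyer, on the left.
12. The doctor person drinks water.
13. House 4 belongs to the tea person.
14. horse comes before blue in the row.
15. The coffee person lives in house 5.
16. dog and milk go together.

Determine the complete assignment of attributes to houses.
Solution:

House | Drink | Color | Profession | Pet | Team
-----------------------------------------------
  1   | milk | yellow | engineer | dog | Alpha
  2   | juice | white | lawyer | bird | Epsilon
  3   | water | red | doctor | horse | Gamma
  4   | tea | blue | teacher | fish | Beta
  5   | coffee | green | artist | cat | Delta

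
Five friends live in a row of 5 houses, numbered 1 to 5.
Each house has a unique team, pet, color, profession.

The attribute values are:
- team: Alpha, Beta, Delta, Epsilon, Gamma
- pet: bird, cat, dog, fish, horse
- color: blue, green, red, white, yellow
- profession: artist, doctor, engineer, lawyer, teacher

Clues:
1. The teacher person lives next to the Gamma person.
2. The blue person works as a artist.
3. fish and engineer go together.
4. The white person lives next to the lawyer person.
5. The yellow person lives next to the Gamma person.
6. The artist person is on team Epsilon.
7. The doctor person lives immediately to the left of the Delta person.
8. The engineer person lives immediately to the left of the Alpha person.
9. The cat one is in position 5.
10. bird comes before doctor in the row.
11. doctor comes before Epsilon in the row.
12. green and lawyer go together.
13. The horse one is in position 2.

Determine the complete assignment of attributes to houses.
Solution:

House | Team | Pet | Color | Profession
---------------------------------------
  1   | Beta | bird | yellow | teacher
  2   | Gamma | horse | red | doctor
  3   | Delta | fish | white | engineer
  4   | Alpha | dog | green | lawyer
  5   | Epsilon | cat | blue | artist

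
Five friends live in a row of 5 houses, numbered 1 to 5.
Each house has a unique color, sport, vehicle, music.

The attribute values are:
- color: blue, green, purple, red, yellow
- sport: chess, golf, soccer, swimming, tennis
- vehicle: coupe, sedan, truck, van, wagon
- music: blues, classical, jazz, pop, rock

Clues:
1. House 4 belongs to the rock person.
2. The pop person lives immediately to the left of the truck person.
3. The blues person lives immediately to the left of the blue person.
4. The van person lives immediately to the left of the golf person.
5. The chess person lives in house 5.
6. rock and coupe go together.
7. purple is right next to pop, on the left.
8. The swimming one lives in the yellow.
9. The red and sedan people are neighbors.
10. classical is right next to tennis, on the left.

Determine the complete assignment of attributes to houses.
Solution:

House | Color | Sport | Vehicle | Music
---------------------------------------
  1   | purple | soccer | van | blues
  2   | blue | golf | wagon | pop
  3   | yellow | swimming | truck | classical
  4   | red | tennis | coupe | rock
  5   | green | chess | sedan | jazz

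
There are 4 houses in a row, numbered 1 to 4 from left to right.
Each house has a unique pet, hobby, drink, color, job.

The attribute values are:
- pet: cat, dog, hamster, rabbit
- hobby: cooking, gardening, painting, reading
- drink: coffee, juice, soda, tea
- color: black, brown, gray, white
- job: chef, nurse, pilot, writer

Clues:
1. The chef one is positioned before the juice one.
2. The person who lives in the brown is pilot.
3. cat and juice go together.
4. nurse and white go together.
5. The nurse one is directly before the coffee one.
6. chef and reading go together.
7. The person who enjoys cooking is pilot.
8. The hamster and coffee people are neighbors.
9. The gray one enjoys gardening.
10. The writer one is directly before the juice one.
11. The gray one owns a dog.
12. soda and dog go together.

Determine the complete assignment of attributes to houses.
Solution:

House | Pet | Hobby | Drink | Color | Job
-----------------------------------------
  1   | hamster | painting | tea | white | nurse
  2   | rabbit | reading | coffee | black | chef
  3   | dog | gardening | soda | gray | writer
  4   | cat | cooking | juice | brown | pilot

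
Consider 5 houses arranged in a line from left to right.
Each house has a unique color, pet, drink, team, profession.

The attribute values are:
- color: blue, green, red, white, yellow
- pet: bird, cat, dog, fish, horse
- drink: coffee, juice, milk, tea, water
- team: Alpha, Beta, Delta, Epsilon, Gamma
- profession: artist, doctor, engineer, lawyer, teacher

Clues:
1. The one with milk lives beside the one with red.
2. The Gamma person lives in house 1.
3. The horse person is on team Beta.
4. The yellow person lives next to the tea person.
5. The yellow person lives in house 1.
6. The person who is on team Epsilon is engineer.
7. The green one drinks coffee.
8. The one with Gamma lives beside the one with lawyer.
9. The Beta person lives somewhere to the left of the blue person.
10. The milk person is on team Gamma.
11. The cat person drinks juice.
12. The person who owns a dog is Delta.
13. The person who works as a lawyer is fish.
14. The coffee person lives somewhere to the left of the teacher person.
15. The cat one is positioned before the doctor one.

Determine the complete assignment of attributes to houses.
Solution:

House | Color | Pet | Drink | Team | Profession
-----------------------------------------------
  1   | yellow | bird | milk | Gamma | artist
  2   | red | fish | tea | Alpha | lawyer
  3   | white | cat | juice | Epsilon | engineer
  4   | green | horse | coffee | Beta | doctor
  5   | blue | dog | water | Delta | teacher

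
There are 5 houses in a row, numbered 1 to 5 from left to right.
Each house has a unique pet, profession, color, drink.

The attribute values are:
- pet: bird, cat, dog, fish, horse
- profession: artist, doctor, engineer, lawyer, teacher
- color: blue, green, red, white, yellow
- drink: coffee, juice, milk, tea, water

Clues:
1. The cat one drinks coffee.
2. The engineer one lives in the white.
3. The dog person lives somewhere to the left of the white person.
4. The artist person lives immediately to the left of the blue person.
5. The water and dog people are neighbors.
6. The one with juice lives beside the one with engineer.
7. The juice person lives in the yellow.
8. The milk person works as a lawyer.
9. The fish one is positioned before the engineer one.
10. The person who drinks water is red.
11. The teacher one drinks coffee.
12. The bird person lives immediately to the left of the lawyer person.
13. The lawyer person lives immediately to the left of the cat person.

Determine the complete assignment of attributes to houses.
Solution:

House | Pet | Profession | Color | Drink
----------------------------------------
  1   | bird | artist | red | water
  2   | dog | lawyer | blue | milk
  3   | cat | teacher | green | coffee
  4   | fish | doctor | yellow | juice
  5   | horse | engineer | white | tea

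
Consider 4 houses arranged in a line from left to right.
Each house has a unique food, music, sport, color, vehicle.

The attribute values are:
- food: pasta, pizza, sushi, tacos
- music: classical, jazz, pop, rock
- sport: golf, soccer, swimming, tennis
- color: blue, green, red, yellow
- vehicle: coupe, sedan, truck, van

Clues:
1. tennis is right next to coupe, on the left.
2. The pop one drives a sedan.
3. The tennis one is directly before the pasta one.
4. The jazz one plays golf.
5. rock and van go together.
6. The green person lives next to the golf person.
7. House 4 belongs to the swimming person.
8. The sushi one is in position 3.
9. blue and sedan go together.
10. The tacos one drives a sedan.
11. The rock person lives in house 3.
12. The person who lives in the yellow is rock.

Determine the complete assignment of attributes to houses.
Solution:

House | Food | Music | Sport | Color | Vehicle
----------------------------------------------
  1   | pizza | classical | tennis | green | truck
  2   | pasta | jazz | golf | red | coupe
  3   | sushi | rock | soccer | yellow | van
  4   | tacos | pop | swimming | blue | sedan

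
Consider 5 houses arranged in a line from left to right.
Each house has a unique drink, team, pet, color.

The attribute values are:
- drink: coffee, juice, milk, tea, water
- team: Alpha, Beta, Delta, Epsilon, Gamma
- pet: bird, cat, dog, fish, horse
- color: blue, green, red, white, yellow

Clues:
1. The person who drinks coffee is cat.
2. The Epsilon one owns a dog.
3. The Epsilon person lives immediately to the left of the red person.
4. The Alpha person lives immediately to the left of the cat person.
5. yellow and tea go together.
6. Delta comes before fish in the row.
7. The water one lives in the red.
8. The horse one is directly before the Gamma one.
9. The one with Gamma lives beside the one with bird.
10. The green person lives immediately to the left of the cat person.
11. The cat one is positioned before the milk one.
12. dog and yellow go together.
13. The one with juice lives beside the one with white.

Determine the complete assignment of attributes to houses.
Solution:

House | Drink | Team | Pet | Color
----------------------------------
  1   | juice | Alpha | horse | green
  2   | coffee | Gamma | cat | white
  3   | milk | Delta | bird | blue
  4   | tea | Epsilon | dog | yellow
  5   | water | Beta | fish | red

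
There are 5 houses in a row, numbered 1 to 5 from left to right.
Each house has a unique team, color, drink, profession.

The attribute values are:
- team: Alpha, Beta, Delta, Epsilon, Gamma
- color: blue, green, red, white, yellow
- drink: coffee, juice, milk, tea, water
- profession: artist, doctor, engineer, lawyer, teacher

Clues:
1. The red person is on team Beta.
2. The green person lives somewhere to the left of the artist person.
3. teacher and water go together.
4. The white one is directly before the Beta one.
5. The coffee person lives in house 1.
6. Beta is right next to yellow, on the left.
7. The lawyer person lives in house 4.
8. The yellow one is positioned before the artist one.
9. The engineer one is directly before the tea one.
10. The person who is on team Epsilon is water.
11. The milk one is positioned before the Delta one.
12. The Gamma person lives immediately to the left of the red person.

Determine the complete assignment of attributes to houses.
Solution:

House | Team | Color | Drink | Profession
-----------------------------------------
  1   | Gamma | white | coffee | engineer
  2   | Beta | red | tea | doctor
  3   | Epsilon | yellow | water | teacher
  4   | Alpha | green | milk | lawyer
  5   | Delta | blue | juice | artist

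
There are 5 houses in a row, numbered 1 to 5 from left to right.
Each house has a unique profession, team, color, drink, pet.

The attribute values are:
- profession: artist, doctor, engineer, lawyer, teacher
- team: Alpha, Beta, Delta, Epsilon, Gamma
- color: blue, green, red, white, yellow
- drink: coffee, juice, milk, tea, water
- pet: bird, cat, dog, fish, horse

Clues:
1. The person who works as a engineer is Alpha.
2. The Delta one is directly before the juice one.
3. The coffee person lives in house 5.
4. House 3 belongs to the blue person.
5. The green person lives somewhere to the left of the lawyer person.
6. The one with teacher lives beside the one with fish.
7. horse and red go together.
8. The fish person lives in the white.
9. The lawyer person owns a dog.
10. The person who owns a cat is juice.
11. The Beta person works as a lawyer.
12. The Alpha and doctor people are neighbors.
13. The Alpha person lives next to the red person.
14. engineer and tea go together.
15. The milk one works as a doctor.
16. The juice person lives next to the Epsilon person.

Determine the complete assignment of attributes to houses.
Solution:

House | Profession | Team | Color | Drink | Pet
-----------------------------------------------
  1   | engineer | Alpha | green | tea | bird
  2   | doctor | Delta | red | milk | horse
  3   | teacher | Gamma | blue | juice | cat
  4   | artist | Epsilon | white | water | fish
  5   | lawyer | Beta | yellow | coffee | dog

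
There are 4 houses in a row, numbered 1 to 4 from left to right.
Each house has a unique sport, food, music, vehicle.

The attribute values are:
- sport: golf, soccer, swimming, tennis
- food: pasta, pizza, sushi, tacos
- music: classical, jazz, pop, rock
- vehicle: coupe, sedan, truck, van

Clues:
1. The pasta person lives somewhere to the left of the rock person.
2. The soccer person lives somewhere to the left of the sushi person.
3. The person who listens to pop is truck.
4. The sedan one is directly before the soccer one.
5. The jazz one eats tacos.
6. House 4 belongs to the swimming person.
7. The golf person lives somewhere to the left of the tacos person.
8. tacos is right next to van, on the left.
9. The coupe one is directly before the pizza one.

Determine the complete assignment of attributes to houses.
Solution:

House | Sport | Food | Music | Vehicle
--------------------------------------
  1   | golf | pasta | classical | sedan
  2   | soccer | tacos | jazz | coupe
  3   | tennis | pizza | rock | van
  4   | swimming | sushi | pop | truck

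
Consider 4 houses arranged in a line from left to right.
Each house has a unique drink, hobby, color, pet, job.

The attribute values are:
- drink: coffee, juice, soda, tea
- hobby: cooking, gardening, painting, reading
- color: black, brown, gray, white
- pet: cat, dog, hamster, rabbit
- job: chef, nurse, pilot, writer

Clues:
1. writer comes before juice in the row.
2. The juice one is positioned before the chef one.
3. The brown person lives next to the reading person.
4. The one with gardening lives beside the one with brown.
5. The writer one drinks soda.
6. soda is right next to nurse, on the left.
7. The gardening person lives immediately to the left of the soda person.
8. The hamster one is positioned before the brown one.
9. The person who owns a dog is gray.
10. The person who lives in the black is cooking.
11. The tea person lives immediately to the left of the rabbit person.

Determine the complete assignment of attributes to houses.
Solution:

House | Drink | Hobby | Color | Pet | Job
-----------------------------------------
  1   | tea | gardening | white | hamster | pilot
  2   | soda | painting | brown | rabbit | writer
  3   | juice | reading | gray | dog | nurse
  4   | coffee | cooking | black | cat | chef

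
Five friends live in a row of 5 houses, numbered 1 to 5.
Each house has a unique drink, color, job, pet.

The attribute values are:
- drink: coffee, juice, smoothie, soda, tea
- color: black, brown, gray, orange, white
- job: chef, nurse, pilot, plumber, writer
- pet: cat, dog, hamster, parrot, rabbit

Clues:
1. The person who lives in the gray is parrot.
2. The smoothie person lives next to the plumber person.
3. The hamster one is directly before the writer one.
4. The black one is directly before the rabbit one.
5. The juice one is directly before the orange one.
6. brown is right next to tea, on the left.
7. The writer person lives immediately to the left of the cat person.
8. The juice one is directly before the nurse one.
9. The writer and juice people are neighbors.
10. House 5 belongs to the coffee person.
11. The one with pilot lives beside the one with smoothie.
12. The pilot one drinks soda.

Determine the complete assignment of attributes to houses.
Solution:

House | Drink | Color | Job | Pet
---------------------------------
  1   | soda | black | pilot | hamster
  2   | smoothie | white | writer | rabbit
  3   | juice | brown | plumber | cat
  4   | tea | orange | nurse | dog
  5   | coffee | gray | chef | parrot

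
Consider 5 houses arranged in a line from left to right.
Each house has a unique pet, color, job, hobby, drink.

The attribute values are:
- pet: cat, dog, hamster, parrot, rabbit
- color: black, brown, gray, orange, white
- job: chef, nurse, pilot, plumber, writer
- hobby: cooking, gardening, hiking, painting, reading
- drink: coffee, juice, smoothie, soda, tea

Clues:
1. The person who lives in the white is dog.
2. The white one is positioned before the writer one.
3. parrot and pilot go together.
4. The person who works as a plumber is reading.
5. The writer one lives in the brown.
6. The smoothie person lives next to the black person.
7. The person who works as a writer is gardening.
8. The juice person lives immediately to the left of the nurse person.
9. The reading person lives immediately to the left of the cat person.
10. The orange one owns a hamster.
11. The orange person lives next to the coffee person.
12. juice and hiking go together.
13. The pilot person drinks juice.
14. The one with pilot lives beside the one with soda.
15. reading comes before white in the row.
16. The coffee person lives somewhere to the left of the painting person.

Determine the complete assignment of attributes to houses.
Solution:

House | Pet | Color | Job | Hobby | Drink
-----------------------------------------
  1   | hamster | orange | plumber | reading | smoothie
  2   | cat | black | chef | cooking | coffee
  3   | parrot | gray | pilot | hiking | juice
  4   | dog | white | nurse | painting | soda
  5   | rabbit | brown | writer | gardening | tea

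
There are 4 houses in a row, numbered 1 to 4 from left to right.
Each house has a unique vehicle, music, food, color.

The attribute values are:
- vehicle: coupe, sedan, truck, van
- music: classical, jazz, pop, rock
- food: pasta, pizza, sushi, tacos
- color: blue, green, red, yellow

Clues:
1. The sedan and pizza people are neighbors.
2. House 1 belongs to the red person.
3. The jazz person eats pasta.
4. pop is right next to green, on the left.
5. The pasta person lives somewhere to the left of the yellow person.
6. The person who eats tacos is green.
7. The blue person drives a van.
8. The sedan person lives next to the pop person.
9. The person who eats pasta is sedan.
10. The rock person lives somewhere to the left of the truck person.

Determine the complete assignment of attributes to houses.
Solution:

House | Vehicle | Music | Food | Color
--------------------------------------
  1   | sedan | jazz | pasta | red
  2   | van | pop | pizza | blue
  3   | coupe | rock | tacos | green
  4   | truck | classical | sushi | yellow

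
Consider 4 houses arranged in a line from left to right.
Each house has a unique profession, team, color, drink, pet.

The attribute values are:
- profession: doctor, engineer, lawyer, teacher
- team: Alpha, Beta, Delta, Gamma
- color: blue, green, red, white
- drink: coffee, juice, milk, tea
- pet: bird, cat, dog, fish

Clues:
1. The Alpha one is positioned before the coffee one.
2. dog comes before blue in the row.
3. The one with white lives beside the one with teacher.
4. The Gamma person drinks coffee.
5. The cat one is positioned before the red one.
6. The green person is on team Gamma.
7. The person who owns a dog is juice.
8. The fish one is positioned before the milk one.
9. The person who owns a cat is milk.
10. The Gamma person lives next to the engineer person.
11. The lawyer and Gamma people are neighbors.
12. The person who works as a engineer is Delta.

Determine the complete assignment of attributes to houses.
Solution:

House | Profession | Team | Color | Drink | Pet
-----------------------------------------------
  1   | lawyer | Alpha | white | juice | dog
  2   | teacher | Gamma | green | coffee | fish
  3   | engineer | Delta | blue | milk | cat
  4   | doctor | Beta | red | tea | bird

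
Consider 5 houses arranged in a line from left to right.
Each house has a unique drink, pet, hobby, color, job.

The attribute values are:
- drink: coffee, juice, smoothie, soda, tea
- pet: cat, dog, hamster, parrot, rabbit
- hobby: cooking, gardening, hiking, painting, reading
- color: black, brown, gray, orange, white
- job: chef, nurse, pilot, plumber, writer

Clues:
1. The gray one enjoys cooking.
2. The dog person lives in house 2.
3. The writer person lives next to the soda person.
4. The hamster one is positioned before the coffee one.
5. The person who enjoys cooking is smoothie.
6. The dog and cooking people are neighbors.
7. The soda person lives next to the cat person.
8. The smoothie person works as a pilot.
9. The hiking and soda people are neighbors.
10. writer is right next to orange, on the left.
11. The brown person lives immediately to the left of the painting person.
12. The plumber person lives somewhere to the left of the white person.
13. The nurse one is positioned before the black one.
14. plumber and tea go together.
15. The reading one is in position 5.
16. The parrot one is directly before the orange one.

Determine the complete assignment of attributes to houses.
Solution:

House | Drink | Pet | Hobby | Color | Job
-----------------------------------------
  1   | juice | parrot | hiking | brown | writer
  2   | soda | dog | painting | orange | nurse
  3   | smoothie | cat | cooking | gray | pilot
  4   | tea | hamster | gardening | black | plumber
  5   | coffee | rabbit | reading | white | chef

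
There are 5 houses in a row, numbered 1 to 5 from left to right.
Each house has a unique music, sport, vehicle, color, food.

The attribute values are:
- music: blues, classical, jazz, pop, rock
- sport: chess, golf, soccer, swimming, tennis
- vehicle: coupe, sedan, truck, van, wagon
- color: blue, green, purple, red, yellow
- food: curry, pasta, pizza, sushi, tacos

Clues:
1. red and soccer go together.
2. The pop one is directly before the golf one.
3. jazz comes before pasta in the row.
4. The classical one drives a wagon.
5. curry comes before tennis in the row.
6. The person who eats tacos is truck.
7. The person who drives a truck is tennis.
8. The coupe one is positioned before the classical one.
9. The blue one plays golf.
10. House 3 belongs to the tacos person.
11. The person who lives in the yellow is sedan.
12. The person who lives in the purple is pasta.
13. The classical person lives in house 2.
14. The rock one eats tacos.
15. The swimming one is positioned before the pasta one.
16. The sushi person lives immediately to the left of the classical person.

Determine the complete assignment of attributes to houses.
Solution:

House | Music | Sport | Vehicle | Color | Food
----------------------------------------------
  1   | pop | soccer | coupe | red | sushi
  2   | classical | golf | wagon | blue | curry
  3   | rock | tennis | truck | green | tacos
  4   | jazz | swimming | sedan | yellow | pizza
  5   | blues | chess | van | purple | pasta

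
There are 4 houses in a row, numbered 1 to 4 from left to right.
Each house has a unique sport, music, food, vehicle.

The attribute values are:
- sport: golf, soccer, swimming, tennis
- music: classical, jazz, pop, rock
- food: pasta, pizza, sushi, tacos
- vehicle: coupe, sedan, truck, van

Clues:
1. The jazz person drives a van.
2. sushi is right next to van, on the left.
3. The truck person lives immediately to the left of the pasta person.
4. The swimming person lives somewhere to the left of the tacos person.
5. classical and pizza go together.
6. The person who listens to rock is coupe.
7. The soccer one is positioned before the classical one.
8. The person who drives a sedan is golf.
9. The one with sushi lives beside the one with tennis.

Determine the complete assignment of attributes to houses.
Solution:

House | Sport | Music | Food | Vehicle
--------------------------------------
  1   | swimming | pop | sushi | truck
  2   | tennis | jazz | pasta | van
  3   | soccer | rock | tacos | coupe
  4   | golf | classical | pizza | sedan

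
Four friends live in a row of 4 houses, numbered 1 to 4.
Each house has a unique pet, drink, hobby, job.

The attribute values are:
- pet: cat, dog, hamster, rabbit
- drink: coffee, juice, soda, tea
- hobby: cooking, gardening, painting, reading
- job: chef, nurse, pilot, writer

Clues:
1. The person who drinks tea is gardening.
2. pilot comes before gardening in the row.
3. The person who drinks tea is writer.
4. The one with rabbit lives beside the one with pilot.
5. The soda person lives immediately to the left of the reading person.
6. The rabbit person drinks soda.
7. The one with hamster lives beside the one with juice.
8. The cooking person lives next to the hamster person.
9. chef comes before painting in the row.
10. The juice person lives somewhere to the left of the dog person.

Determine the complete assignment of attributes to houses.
Solution:

House | Pet | Drink | Hobby | Job
---------------------------------
  1   | rabbit | soda | cooking | chef
  2   | hamster | coffee | reading | pilot
  3   | cat | juice | painting | nurse
  4   | dog | tea | gardening | writer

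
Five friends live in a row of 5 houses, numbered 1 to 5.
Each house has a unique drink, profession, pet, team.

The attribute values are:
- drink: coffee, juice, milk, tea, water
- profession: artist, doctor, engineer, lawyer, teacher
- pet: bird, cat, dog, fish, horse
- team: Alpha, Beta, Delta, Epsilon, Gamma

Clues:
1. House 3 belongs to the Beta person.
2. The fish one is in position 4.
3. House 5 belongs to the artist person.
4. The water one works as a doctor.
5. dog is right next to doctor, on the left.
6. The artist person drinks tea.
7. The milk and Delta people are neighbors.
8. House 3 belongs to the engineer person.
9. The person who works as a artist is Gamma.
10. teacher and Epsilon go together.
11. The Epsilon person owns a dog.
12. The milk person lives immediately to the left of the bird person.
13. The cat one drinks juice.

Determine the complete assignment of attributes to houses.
Solution:

House | Drink | Profession | Pet | Team
---------------------------------------
  1   | milk | teacher | dog | Epsilon
  2   | water | doctor | bird | Delta
  3   | juice | engineer | cat | Beta
  4   | coffee | lawyer | fish | Alpha
  5   | tea | artist | horse | Gamma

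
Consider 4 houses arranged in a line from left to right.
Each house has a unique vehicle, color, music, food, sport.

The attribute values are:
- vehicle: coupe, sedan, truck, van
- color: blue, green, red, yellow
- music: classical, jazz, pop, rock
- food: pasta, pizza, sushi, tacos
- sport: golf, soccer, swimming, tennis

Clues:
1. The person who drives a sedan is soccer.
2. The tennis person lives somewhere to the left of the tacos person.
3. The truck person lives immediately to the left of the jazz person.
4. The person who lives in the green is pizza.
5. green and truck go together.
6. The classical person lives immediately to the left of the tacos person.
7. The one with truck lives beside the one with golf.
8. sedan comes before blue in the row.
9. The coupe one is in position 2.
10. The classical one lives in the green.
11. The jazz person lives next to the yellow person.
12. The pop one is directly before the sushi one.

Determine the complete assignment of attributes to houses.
Solution:

House | Vehicle | Color | Music | Food | Sport
----------------------------------------------
  1   | truck | green | classical | pizza | tennis
  2   | coupe | red | jazz | tacos | golf
  3   | sedan | yellow | pop | pasta | soccer
  4   | van | blue | rock | sushi | swimming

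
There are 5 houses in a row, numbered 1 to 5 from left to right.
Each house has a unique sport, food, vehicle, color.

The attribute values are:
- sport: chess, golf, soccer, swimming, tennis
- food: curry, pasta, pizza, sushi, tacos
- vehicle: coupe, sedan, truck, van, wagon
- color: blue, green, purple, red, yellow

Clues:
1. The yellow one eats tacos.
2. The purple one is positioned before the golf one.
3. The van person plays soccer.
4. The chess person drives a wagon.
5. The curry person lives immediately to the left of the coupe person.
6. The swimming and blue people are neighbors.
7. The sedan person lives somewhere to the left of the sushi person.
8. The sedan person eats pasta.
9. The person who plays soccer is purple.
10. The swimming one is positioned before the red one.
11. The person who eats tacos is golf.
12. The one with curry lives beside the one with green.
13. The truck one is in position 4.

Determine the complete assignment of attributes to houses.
Solution:

House | Sport | Food | Vehicle | Color
--------------------------------------
  1   | soccer | curry | van | purple
  2   | swimming | pizza | coupe | green
  3   | tennis | pasta | sedan | blue
  4   | golf | tacos | truck | yellow
  5   | chess | sushi | wagon | red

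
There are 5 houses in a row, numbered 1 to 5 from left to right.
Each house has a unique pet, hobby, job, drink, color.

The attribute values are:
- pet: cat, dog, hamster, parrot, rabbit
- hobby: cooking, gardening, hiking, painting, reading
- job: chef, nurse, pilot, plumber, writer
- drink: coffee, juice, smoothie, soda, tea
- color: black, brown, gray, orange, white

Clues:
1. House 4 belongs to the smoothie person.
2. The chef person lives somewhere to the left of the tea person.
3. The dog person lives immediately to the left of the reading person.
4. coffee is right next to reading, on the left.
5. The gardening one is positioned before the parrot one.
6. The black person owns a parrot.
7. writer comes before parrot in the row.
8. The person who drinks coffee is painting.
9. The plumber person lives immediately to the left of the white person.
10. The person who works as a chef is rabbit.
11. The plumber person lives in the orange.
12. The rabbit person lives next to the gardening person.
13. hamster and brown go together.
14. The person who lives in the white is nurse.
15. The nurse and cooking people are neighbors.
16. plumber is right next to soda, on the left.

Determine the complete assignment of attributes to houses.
Solution:

House | Pet | Hobby | Job | Drink | Color
-----------------------------------------
  1   | dog | painting | plumber | coffee | orange
  2   | cat | reading | nurse | soda | white
  3   | rabbit | cooking | chef | juice | gray
  4   | hamster | gardening | writer | smoothie | brown
  5   | parrot | hiking | pilot | tea | black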